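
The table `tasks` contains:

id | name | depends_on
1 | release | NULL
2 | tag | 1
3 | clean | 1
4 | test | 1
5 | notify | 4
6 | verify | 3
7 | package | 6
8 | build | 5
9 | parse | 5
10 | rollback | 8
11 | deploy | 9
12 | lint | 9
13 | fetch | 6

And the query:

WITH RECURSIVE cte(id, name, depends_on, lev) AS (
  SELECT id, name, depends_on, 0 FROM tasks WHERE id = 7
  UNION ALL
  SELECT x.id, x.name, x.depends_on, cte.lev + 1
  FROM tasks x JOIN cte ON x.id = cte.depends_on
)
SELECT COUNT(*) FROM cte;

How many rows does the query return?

Base: id=7 (package), depends_on=6, lev 0.
Iteration 1: join on id=6 -> verify (id 6, depends_on=3, lev 1).
Iteration 2: join on id=3 -> clean (id 3, depends_on=1, lev 2).
Iteration 3: join on id=1 -> release (id 1, depends_on=NULL, lev 3).
Iteration 4: depends_on is NULL; no match; recursion stops.
Total rows emitted: 4.

4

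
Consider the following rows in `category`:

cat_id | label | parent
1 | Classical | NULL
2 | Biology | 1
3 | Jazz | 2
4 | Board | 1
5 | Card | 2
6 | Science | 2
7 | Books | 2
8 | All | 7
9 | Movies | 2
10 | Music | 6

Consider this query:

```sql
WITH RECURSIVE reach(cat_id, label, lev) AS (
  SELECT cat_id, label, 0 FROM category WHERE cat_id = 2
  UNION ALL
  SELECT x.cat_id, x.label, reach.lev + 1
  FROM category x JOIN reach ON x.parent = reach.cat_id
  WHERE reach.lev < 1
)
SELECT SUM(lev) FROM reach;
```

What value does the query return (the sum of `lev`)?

5

Base: cat_id=2 (Biology) at lev 0.
Iteration 1: rows with parent in {2} -> Jazz (id 3, lev 1), Card (id 5, lev 1), Science (id 6, lev 1), Books (id 7, lev 1), Movies (id 9, lev 1).
Iteration 2: lev < 1 fails for all current rows; recursion stops.
SUM(lev) = 0 + 1 + 1 + 1 + 1 + 1 = 5.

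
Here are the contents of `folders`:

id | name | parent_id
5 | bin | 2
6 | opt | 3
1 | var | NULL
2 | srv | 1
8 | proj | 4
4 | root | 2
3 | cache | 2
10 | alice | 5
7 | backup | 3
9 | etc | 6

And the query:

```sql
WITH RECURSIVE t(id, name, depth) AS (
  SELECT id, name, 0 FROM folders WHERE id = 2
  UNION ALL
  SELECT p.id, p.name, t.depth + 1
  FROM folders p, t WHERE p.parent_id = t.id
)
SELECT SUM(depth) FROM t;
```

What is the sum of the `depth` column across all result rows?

14

Base: id=2 (srv) at depth 0.
Iteration 1: rows with parent_id in {2} -> cache (id 3, depth 1), root (id 4, depth 1), bin (id 5, depth 1).
Iteration 2: rows with parent_id in {3,4,5} -> opt (id 6, depth 2), backup (id 7, depth 2), proj (id 8, depth 2), alice (id 10, depth 2).
Iteration 3: rows with parent_id in {6,7,8,10} -> etc (id 9, depth 3).
Iteration 4: no rows with parent_id in {9}; recursion stops.
SUM(depth) = 0 + 1 + 1 + 1 + 2 + 2 + 2 + 2 + 3 = 14.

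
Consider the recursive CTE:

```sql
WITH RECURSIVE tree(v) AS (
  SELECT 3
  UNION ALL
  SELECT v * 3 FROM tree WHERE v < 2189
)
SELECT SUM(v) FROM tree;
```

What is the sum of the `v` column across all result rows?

Base: v=3.
Iteration 1: 3 < 2189 holds -> v = 3 * 3 = 9.
Iteration 2: 9 < 2189 holds -> v = 9 * 3 = 27.
Iteration 3: 27 < 2189 holds -> v = 27 * 3 = 81.
Iteration 4: 81 < 2189 holds -> v = 81 * 3 = 243.
Iteration 5: 243 < 2189 holds -> v = 243 * 3 = 729.
Iteration 6: 729 < 2189 holds -> v = 729 * 3 = 2187.
Iteration 7: 2187 < 2189 holds -> v = 2187 * 3 = 6561.
Iteration 8: 6561 < 2189 fails; recursion stops.
SUM(v) = 3 + 9 + 27 + 81 + 243 + 729 + 2187 + 6561 = 9840.

9840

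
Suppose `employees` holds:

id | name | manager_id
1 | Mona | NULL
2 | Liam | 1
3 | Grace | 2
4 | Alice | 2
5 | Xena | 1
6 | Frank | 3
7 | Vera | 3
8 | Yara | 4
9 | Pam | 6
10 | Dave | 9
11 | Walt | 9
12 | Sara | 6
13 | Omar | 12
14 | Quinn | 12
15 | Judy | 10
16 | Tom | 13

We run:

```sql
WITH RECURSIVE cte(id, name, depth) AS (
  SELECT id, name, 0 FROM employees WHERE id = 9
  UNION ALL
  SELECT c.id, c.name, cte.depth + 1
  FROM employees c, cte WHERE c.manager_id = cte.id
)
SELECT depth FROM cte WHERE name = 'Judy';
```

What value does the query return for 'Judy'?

Base: id=9 (Pam) at depth 0.
Iteration 1: rows with manager_id in {9} -> Dave (id 10, depth 1), Walt (id 11, depth 1).
Iteration 2: rows with manager_id in {10,11} -> Judy (id 15, depth 2).
Iteration 3: no rows with manager_id in {15}; recursion stops.

2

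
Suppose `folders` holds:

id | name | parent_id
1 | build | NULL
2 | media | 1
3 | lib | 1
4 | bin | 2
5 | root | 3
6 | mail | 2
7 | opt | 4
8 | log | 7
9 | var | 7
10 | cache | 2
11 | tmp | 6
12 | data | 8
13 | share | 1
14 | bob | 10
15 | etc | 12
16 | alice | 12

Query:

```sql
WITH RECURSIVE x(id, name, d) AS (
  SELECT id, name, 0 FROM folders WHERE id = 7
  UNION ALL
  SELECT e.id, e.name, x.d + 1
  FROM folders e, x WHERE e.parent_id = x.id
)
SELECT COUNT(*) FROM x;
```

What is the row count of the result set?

Base: id=7 (opt) at d 0.
Iteration 1: rows with parent_id in {7} -> log (id 8, d 1), var (id 9, d 1).
Iteration 2: rows with parent_id in {8,9} -> data (id 12, d 2).
Iteration 3: rows with parent_id in {12} -> etc (id 15, d 3), alice (id 16, d 3).
Iteration 4: no rows with parent_id in {15,16}; recursion stops.
Total rows emitted: 6.

6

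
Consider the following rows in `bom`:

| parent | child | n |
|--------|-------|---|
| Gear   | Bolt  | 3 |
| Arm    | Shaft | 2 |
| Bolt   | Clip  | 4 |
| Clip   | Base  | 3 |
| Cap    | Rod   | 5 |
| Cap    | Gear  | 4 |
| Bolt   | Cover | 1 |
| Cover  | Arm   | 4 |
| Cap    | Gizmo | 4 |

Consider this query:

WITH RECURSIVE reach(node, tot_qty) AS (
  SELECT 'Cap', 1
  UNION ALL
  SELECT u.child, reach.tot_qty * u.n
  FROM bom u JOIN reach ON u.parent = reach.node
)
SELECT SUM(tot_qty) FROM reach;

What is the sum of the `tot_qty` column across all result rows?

Base: (Cap, tot_qty=1).
Iteration 1: components of {Cap} -> Gear = 1*4 = 4, Gizmo = 1*4 = 4, Rod = 1*5 = 5.
Iteration 2: components of {Gear,Gizmo,Rod} -> Bolt = 4*3 = 12.
Iteration 3: components of {Bolt} -> Clip = 12*4 = 48, Cover = 12*1 = 12.
Iteration 4: components of {Clip,Cover} -> Arm = 12*4 = 48, Base = 48*3 = 144.
Iteration 5: components of {Arm,Base} -> Shaft = 48*2 = 96.
Iteration 6: no further components; recursion stops.
SUM(tot_qty) = 1 + 4 + 4 + 5 + 12 + 12 + 48 + 48 + 144 + 96 = 374.

374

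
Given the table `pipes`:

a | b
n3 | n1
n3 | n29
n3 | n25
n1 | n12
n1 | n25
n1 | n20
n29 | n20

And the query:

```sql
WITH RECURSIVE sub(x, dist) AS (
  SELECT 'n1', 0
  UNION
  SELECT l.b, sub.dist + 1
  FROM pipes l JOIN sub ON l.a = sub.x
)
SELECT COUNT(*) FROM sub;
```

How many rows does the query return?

Base: (n1, dist=0).
Iteration 1: edges from {n1} -> (n12, dist=1), (n20, dist=1), (n25, dist=1).
Iteration 2: no outgoing edges from {n12,n20,n25}; recursion stops.
Total rows emitted: 4.

4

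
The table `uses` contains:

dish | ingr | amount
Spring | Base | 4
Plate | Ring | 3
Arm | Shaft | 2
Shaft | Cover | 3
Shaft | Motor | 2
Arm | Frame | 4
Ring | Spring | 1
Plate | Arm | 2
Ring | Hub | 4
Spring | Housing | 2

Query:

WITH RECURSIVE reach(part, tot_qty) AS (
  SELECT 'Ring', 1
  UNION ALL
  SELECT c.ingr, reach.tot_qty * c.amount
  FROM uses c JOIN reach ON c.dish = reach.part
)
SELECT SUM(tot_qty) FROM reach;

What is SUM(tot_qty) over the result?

Base: (Ring, tot_qty=1).
Iteration 1: components of {Ring} -> Hub = 1*4 = 4, Spring = 1*1 = 1.
Iteration 2: components of {Hub,Spring} -> Base = 1*4 = 4, Housing = 1*2 = 2.
Iteration 3: no further components; recursion stops.
SUM(tot_qty) = 1 + 1 + 4 + 2 + 4 = 12.

12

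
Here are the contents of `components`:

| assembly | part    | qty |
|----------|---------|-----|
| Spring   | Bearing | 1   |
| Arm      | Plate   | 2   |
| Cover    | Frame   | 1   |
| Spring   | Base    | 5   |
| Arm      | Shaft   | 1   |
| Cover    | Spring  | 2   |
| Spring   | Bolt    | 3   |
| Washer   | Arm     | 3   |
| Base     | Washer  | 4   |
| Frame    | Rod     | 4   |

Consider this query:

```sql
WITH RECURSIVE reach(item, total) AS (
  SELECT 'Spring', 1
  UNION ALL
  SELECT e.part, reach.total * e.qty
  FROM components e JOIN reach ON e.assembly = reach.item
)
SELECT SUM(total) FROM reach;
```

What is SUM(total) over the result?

270

Base: (Spring, total=1).
Iteration 1: components of {Spring} -> Base = 1*5 = 5, Bearing = 1*1 = 1, Bolt = 1*3 = 3.
Iteration 2: components of {Base,Bearing,Bolt} -> Washer = 5*4 = 20.
Iteration 3: components of {Washer} -> Arm = 20*3 = 60.
Iteration 4: components of {Arm} -> Plate = 60*2 = 120, Shaft = 60*1 = 60.
Iteration 5: no further components; recursion stops.
SUM(total) = 1 + 5 + 1 + 3 + 20 + 60 + 60 + 120 = 270.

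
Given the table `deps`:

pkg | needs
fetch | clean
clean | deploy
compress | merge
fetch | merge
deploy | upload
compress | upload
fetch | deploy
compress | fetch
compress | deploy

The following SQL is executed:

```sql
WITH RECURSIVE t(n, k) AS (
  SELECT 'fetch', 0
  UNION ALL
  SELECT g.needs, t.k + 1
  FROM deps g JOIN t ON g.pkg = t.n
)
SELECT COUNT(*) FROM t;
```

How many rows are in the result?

Base: (fetch, k=0).
Iteration 1: edges from {fetch} -> (clean, k=1), (deploy, k=1), (merge, k=1).
Iteration 2: edges from {clean,deploy,merge} -> (deploy, k=2), (upload, k=2).
Iteration 3: edges from {deploy,upload} -> (upload, k=3).
Iteration 4: no outgoing edges from {upload}; recursion stops.
Total rows emitted: 7.

7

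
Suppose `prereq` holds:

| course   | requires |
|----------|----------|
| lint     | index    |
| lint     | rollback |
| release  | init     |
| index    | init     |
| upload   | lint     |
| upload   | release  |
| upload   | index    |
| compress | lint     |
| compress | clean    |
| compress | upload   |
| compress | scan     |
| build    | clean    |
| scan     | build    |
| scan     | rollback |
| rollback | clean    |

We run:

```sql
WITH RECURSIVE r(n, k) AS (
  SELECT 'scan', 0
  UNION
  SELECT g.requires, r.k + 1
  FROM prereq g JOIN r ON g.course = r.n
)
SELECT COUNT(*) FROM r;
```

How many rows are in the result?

4

Base: (scan, k=0).
Iteration 1: edges from {scan} -> (build, k=1), (rollback, k=1).
Iteration 2: edges from {build,rollback} -> (clean, k=2). [UNION drops 1 duplicate row(s)]
Iteration 3: no outgoing edges from {clean}; recursion stops.
Total rows emitted: 4.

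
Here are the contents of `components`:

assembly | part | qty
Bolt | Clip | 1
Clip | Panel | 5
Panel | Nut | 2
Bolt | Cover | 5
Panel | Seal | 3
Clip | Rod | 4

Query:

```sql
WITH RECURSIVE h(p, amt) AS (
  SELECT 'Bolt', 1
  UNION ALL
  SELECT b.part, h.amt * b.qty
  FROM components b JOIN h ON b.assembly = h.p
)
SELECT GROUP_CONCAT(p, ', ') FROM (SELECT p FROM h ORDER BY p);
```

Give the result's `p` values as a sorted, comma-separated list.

Bolt, Clip, Cover, Nut, Panel, Rod, Seal

Base: (Bolt, amt=1).
Iteration 1: components of {Bolt} -> Clip = 1*1 = 1, Cover = 1*5 = 5.
Iteration 2: components of {Clip,Cover} -> Panel = 1*5 = 5, Rod = 1*4 = 4.
Iteration 3: components of {Panel,Rod} -> Nut = 5*2 = 10, Seal = 5*3 = 15.
Iteration 4: no further components; recursion stops.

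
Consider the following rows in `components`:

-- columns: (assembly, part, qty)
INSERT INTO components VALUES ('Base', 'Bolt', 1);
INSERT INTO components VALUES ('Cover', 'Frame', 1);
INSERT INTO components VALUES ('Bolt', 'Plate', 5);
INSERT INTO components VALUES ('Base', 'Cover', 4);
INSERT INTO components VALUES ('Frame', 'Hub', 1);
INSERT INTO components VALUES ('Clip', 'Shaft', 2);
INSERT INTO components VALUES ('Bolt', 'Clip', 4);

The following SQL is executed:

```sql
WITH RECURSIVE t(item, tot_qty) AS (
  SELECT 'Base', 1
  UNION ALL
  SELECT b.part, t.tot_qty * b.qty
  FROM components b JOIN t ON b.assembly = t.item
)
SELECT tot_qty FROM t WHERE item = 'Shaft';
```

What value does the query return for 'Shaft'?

8

Base: (Base, tot_qty=1).
Iteration 1: components of {Base} -> Bolt = 1*1 = 1, Cover = 1*4 = 4.
Iteration 2: components of {Bolt,Cover} -> Clip = 1*4 = 4, Frame = 4*1 = 4, Plate = 1*5 = 5.
Iteration 3: components of {Clip,Frame,Plate} -> Hub = 4*1 = 4, Shaft = 4*2 = 8.
Iteration 4: no further components; recursion stops.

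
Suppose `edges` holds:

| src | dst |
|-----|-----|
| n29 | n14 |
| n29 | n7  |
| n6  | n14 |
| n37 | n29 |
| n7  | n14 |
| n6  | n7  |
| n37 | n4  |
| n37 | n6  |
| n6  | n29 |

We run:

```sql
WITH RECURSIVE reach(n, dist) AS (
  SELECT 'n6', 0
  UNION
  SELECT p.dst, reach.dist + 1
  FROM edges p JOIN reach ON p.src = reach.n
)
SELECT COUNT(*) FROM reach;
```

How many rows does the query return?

Base: (n6, dist=0).
Iteration 1: edges from {n6} -> (n14, dist=1), (n29, dist=1), (n7, dist=1).
Iteration 2: edges from {n14,n29,n7} -> (n14, dist=2), (n7, dist=2). [UNION drops 1 duplicate row(s)]
Iteration 3: edges from {n14,n7} -> (n14, dist=3).
Iteration 4: no outgoing edges from {n14}; recursion stops.
Total rows emitted: 7.

7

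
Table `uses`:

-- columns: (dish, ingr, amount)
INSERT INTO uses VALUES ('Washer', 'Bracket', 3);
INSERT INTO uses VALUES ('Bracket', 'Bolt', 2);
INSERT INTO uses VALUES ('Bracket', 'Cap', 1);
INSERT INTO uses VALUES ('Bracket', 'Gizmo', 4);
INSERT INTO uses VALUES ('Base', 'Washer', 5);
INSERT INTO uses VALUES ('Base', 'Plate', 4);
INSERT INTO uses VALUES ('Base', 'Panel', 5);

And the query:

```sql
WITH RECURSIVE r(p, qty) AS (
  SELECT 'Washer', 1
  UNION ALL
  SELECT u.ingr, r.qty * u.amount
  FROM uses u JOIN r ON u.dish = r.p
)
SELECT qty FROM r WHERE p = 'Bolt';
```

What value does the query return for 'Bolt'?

6

Base: (Washer, qty=1).
Iteration 1: components of {Washer} -> Bracket = 1*3 = 3.
Iteration 2: components of {Bracket} -> Bolt = 3*2 = 6, Cap = 3*1 = 3, Gizmo = 3*4 = 12.
Iteration 3: no further components; recursion stops.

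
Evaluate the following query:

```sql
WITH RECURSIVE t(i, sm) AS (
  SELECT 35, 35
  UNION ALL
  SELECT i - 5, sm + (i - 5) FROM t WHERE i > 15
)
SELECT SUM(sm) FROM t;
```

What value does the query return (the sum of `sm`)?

Base: i=35, sm=35.
Iteration 1: 35 > 15 holds -> i = 35 - 5 = 30, sm = 35 + 30 = 65.
Iteration 2: 30 > 15 holds -> i = 30 - 5 = 25, sm = 65 + 25 = 90.
Iteration 3: 25 > 15 holds -> i = 25 - 5 = 20, sm = 90 + 20 = 110.
Iteration 4: 20 > 15 holds -> i = 20 - 5 = 15, sm = 110 + 15 = 125.
Iteration 5: 15 > 15 fails; recursion stops.
SUM(sm) = 35 + 65 + 90 + 110 + 125 = 425.

425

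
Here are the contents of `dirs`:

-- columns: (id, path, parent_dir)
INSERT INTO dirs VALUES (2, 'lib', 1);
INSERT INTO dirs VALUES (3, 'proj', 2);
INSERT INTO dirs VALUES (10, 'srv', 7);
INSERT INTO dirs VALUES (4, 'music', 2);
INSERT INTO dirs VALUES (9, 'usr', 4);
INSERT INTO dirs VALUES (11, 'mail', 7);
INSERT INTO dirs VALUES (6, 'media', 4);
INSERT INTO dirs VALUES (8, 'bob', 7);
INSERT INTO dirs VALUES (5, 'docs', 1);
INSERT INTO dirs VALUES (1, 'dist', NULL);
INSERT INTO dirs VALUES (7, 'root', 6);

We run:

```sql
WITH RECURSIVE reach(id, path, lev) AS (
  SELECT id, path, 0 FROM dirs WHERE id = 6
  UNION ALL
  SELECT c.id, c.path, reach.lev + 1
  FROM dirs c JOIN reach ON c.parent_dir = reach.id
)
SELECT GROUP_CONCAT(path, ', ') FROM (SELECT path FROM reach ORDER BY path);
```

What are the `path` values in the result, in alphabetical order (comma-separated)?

bob, mail, media, root, srv

Base: id=6 (media) at lev 0.
Iteration 1: rows with parent_dir in {6} -> root (id 7, lev 1).
Iteration 2: rows with parent_dir in {7} -> bob (id 8, lev 2), srv (id 10, lev 2), mail (id 11, lev 2).
Iteration 3: no rows with parent_dir in {8,10,11}; recursion stops.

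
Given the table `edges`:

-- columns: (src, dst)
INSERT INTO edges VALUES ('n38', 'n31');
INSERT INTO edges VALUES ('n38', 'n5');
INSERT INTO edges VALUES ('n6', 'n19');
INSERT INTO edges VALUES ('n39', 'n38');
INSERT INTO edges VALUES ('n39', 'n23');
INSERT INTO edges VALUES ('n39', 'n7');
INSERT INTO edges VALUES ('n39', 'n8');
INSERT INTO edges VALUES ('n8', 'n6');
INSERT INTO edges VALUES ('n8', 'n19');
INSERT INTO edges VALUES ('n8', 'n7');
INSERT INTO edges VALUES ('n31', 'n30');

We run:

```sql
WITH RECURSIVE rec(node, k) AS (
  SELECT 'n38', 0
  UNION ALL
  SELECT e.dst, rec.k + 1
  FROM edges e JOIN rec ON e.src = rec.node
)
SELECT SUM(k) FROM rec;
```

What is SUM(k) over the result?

4

Base: (n38, k=0).
Iteration 1: edges from {n38} -> (n31, k=1), (n5, k=1).
Iteration 2: edges from {n31,n5} -> (n30, k=2).
Iteration 3: no outgoing edges from {n30}; recursion stops.
SUM(k) = 0 + 1 + 1 + 2 = 4.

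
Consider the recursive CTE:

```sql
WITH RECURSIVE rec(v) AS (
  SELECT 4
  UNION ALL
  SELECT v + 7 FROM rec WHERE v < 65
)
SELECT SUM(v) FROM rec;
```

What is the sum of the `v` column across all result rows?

355

Base: v=4.
Iteration 1: 4 < 65 holds -> v = 4 + 7 = 11.
Iteration 2: 11 < 65 holds -> v = 11 + 7 = 18.
Iteration 3: 18 < 65 holds -> v = 18 + 7 = 25.
Iteration 4: 25 < 65 holds -> v = 25 + 7 = 32.
Iteration 5: 32 < 65 holds -> v = 32 + 7 = 39.
Iteration 6: 39 < 65 holds -> v = 39 + 7 = 46.
Iteration 7: 46 < 65 holds -> v = 46 + 7 = 53.
Iteration 8: 53 < 65 holds -> v = 53 + 7 = 60.
Iteration 9: 60 < 65 holds -> v = 60 + 7 = 67.
Iteration 10: 67 < 65 fails; recursion stops.
SUM(v) = 4 + 11 + 18 + 25 + 32 + 39 + 46 + 53 + 60 + 67 = 355.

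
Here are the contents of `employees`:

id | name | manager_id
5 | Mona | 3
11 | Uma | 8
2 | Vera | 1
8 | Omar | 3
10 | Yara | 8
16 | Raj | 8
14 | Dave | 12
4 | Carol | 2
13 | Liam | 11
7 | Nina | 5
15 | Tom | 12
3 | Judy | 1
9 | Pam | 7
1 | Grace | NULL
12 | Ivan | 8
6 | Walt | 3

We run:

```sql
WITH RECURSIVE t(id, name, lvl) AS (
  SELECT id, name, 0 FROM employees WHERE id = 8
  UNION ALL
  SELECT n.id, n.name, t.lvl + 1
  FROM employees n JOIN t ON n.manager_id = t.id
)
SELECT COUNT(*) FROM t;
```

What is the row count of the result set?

8

Base: id=8 (Omar) at lvl 0.
Iteration 1: rows with manager_id in {8} -> Yara (id 10, lvl 1), Uma (id 11, lvl 1), Ivan (id 12, lvl 1), Raj (id 16, lvl 1).
Iteration 2: rows with manager_id in {10,11,12,16} -> Liam (id 13, lvl 2), Dave (id 14, lvl 2), Tom (id 15, lvl 2).
Iteration 3: no rows with manager_id in {13,14,15}; recursion stops.
Total rows emitted: 8.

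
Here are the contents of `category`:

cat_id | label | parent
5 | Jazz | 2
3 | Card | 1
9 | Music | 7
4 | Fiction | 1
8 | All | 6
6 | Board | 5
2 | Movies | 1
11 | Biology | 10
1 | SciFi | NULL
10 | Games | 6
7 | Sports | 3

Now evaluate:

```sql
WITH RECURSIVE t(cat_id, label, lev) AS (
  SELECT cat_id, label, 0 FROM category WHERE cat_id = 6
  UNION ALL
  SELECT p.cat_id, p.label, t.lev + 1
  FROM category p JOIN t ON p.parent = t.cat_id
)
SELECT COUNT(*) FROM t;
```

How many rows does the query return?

4

Base: cat_id=6 (Board) at lev 0.
Iteration 1: rows with parent in {6} -> All (id 8, lev 1), Games (id 10, lev 1).
Iteration 2: rows with parent in {8,10} -> Biology (id 11, lev 2).
Iteration 3: no rows with parent in {11}; recursion stops.
Total rows emitted: 4.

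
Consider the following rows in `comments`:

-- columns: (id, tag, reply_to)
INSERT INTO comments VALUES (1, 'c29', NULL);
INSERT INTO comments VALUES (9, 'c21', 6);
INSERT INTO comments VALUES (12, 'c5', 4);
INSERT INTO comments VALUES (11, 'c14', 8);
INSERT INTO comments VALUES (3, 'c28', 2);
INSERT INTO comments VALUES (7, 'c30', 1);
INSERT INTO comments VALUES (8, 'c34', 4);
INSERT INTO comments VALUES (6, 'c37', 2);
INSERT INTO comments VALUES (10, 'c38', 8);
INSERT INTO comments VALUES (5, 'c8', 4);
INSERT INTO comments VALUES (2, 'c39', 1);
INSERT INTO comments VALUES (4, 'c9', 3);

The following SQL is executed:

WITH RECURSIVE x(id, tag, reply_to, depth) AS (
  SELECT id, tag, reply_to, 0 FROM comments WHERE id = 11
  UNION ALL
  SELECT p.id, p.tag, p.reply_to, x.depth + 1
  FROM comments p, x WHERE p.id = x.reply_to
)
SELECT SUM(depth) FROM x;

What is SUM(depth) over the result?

15

Base: id=11 (c14), reply_to=8, depth 0.
Iteration 1: join on id=8 -> c34 (id 8, reply_to=4, depth 1).
Iteration 2: join on id=4 -> c9 (id 4, reply_to=3, depth 2).
Iteration 3: join on id=3 -> c28 (id 3, reply_to=2, depth 3).
Iteration 4: join on id=2 -> c39 (id 2, reply_to=1, depth 4).
Iteration 5: join on id=1 -> c29 (id 1, reply_to=NULL, depth 5).
Iteration 6: reply_to is NULL; no match; recursion stops.
SUM(depth) = 0 + 1 + 2 + 3 + 4 + 5 = 15.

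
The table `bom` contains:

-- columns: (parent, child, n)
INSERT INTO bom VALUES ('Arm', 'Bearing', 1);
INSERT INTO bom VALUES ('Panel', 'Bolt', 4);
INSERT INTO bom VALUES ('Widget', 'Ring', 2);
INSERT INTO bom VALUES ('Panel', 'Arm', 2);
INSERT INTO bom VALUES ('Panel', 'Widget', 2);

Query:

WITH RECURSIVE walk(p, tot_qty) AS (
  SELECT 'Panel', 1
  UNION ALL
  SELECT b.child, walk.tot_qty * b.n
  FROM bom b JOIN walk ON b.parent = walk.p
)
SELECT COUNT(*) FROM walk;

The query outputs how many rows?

6

Base: (Panel, tot_qty=1).
Iteration 1: components of {Panel} -> Arm = 1*2 = 2, Bolt = 1*4 = 4, Widget = 1*2 = 2.
Iteration 2: components of {Arm,Bolt,Widget} -> Bearing = 2*1 = 2, Ring = 2*2 = 4.
Iteration 3: no further components; recursion stops.
Total rows emitted: 6.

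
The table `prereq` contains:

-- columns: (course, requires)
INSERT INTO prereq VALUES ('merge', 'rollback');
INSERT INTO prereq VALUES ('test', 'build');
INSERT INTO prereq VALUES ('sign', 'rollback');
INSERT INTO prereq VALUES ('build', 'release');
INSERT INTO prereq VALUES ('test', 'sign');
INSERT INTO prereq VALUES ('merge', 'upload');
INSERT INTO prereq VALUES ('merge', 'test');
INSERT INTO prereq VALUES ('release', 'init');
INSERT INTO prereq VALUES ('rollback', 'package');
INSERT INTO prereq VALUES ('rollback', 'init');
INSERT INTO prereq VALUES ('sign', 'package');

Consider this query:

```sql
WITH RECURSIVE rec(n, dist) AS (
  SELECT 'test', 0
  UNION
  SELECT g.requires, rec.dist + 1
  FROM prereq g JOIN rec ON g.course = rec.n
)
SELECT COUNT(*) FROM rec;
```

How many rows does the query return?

Base: (test, dist=0).
Iteration 1: edges from {test} -> (build, dist=1), (sign, dist=1).
Iteration 2: edges from {build,sign} -> (package, dist=2), (release, dist=2), (rollback, dist=2).
Iteration 3: edges from {package,release,rollback} -> (init, dist=3), (package, dist=3). [UNION drops 1 duplicate row(s)]
Iteration 4: no outgoing edges from {init,package}; recursion stops.
Total rows emitted: 8.

8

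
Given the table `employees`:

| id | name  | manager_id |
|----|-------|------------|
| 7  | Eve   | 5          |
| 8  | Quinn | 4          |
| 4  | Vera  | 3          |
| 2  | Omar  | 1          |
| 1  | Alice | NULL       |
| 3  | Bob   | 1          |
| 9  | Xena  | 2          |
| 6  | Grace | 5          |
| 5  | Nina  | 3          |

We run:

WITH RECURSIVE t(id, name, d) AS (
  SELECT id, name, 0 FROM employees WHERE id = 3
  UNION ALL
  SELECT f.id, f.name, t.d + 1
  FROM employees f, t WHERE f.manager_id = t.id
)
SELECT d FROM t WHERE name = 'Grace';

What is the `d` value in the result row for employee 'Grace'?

Base: id=3 (Bob) at d 0.
Iteration 1: rows with manager_id in {3} -> Vera (id 4, d 1), Nina (id 5, d 1).
Iteration 2: rows with manager_id in {4,5} -> Grace (id 6, d 2), Eve (id 7, d 2), Quinn (id 8, d 2).
Iteration 3: no rows with manager_id in {6,7,8}; recursion stops.

2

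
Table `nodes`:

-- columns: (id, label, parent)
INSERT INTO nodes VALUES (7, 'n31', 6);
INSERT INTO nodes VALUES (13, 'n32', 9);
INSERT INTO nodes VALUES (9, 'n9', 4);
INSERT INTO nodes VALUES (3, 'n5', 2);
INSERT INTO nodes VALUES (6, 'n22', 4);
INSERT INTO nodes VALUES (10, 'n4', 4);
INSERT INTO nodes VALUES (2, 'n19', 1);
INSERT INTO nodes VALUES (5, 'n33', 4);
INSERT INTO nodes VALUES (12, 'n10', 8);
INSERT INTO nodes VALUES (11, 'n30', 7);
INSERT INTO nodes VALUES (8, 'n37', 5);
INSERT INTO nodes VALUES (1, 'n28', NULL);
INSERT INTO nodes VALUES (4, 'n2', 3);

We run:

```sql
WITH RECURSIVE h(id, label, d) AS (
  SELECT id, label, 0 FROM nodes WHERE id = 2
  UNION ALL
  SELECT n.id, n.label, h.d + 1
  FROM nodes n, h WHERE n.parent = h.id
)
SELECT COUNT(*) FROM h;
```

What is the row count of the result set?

Base: id=2 (n19) at d 0.
Iteration 1: rows with parent in {2} -> n5 (id 3, d 1).
Iteration 2: rows with parent in {3} -> n2 (id 4, d 2).
Iteration 3: rows with parent in {4} -> n33 (id 5, d 3), n22 (id 6, d 3), n9 (id 9, d 3), n4 (id 10, d 3).
Iteration 4: rows with parent in {5,6,9,10} -> n31 (id 7, d 4), n37 (id 8, d 4), n32 (id 13, d 4).
Iteration 5: rows with parent in {7,8,13} -> n30 (id 11, d 5), n10 (id 12, d 5).
Iteration 6: no rows with parent in {11,12}; recursion stops.
Total rows emitted: 12.

12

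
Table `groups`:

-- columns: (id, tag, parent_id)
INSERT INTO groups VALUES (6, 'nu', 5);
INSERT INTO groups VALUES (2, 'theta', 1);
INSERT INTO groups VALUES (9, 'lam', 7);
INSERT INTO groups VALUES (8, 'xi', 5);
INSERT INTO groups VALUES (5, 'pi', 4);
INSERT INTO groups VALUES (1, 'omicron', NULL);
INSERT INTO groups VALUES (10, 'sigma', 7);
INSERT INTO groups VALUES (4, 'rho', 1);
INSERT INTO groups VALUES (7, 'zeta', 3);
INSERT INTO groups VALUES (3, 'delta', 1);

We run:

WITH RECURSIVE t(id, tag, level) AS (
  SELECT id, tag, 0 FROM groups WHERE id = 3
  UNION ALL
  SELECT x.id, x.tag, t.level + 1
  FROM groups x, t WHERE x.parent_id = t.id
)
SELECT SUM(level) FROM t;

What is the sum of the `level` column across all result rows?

5

Base: id=3 (delta) at level 0.
Iteration 1: rows with parent_id in {3} -> zeta (id 7, level 1).
Iteration 2: rows with parent_id in {7} -> lam (id 9, level 2), sigma (id 10, level 2).
Iteration 3: no rows with parent_id in {9,10}; recursion stops.
SUM(level) = 0 + 1 + 2 + 2 = 5.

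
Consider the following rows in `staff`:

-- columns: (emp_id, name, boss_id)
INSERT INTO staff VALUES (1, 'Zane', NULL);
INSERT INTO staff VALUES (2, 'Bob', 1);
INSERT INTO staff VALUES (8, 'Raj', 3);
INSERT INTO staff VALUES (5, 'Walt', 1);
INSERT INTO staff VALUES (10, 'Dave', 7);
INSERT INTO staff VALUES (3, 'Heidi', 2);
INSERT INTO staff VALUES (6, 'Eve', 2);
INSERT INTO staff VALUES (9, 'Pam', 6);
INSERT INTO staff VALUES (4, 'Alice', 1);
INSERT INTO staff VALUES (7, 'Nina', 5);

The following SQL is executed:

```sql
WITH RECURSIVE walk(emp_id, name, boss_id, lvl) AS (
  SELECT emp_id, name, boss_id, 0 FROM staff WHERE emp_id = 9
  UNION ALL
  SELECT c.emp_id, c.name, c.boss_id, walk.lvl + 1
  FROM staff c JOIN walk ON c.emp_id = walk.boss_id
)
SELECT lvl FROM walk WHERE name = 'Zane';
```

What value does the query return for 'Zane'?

3

Base: emp_id=9 (Pam), boss_id=6, lvl 0.
Iteration 1: join on emp_id=6 -> Eve (id 6, boss_id=2, lvl 1).
Iteration 2: join on emp_id=2 -> Bob (id 2, boss_id=1, lvl 2).
Iteration 3: join on emp_id=1 -> Zane (id 1, boss_id=NULL, lvl 3).
Iteration 4: boss_id is NULL; no match; recursion stops.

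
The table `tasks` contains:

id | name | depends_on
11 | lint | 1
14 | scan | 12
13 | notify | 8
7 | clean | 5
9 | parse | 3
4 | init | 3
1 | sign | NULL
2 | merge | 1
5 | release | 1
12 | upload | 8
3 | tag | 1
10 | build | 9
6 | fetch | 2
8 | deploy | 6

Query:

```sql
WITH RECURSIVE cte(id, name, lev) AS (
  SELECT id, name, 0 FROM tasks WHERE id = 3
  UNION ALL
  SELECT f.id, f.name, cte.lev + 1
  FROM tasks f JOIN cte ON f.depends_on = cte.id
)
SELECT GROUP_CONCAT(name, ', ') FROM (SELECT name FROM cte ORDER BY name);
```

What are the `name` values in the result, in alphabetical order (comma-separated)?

build, init, parse, tag

Base: id=3 (tag) at lev 0.
Iteration 1: rows with depends_on in {3} -> init (id 4, lev 1), parse (id 9, lev 1).
Iteration 2: rows with depends_on in {4,9} -> build (id 10, lev 2).
Iteration 3: no rows with depends_on in {10}; recursion stops.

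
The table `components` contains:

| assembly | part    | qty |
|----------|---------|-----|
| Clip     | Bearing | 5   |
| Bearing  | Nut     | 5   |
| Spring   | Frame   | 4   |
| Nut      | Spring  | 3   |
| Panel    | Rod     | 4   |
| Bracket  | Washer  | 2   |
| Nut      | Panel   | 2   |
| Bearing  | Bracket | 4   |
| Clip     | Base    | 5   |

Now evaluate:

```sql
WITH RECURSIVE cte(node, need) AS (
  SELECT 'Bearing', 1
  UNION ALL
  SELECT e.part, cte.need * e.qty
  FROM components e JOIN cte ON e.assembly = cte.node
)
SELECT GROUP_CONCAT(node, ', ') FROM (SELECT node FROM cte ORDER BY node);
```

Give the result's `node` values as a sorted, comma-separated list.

Base: (Bearing, need=1).
Iteration 1: components of {Bearing} -> Bracket = 1*4 = 4, Nut = 1*5 = 5.
Iteration 2: components of {Bracket,Nut} -> Panel = 5*2 = 10, Spring = 5*3 = 15, Washer = 4*2 = 8.
Iteration 3: components of {Panel,Spring,Washer} -> Frame = 15*4 = 60, Rod = 10*4 = 40.
Iteration 4: no further components; recursion stops.

Bearing, Bracket, Frame, Nut, Panel, Rod, Spring, Washer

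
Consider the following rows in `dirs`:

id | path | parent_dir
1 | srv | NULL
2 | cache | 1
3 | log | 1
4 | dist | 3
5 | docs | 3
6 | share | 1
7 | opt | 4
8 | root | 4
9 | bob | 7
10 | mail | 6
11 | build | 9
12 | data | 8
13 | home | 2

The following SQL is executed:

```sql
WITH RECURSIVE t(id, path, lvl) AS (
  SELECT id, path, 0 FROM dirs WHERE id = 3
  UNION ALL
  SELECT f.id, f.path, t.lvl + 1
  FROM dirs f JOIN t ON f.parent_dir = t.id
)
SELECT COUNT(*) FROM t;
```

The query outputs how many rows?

Base: id=3 (log) at lvl 0.
Iteration 1: rows with parent_dir in {3} -> dist (id 4, lvl 1), docs (id 5, lvl 1).
Iteration 2: rows with parent_dir in {4,5} -> opt (id 7, lvl 2), root (id 8, lvl 2).
Iteration 3: rows with parent_dir in {7,8} -> bob (id 9, lvl 3), data (id 12, lvl 3).
Iteration 4: rows with parent_dir in {9,12} -> build (id 11, lvl 4).
Iteration 5: no rows with parent_dir in {11}; recursion stops.
Total rows emitted: 8.

8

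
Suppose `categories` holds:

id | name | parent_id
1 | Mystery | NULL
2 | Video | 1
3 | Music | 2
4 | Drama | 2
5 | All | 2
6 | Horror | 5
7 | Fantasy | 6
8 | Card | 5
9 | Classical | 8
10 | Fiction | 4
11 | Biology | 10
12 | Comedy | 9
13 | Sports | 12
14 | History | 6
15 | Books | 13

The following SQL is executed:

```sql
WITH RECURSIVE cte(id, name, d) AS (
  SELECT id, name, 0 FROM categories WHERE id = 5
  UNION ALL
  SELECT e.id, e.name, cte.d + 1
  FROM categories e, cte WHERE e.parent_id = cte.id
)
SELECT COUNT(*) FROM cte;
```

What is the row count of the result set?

9

Base: id=5 (All) at d 0.
Iteration 1: rows with parent_id in {5} -> Horror (id 6, d 1), Card (id 8, d 1).
Iteration 2: rows with parent_id in {6,8} -> Fantasy (id 7, d 2), Classical (id 9, d 2), History (id 14, d 2).
Iteration 3: rows with parent_id in {7,9,14} -> Comedy (id 12, d 3).
Iteration 4: rows with parent_id in {12} -> Sports (id 13, d 4).
Iteration 5: rows with parent_id in {13} -> Books (id 15, d 5).
Iteration 6: no rows with parent_id in {15}; recursion stops.
Total rows emitted: 9.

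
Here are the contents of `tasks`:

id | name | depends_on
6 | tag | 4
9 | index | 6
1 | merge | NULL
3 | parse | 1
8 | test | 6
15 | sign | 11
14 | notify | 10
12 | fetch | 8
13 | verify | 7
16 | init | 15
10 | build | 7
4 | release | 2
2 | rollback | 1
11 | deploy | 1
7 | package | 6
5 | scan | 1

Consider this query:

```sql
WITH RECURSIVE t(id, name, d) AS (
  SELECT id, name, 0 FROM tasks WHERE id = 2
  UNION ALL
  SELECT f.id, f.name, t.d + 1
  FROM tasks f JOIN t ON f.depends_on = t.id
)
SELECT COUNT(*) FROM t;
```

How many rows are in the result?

Base: id=2 (rollback) at d 0.
Iteration 1: rows with depends_on in {2} -> release (id 4, d 1).
Iteration 2: rows with depends_on in {4} -> tag (id 6, d 2).
Iteration 3: rows with depends_on in {6} -> package (id 7, d 3), test (id 8, d 3), index (id 9, d 3).
Iteration 4: rows with depends_on in {7,8,9} -> build (id 10, d 4), fetch (id 12, d 4), verify (id 13, d 4).
Iteration 5: rows with depends_on in {10,12,13} -> notify (id 14, d 5).
Iteration 6: no rows with depends_on in {14}; recursion stops.
Total rows emitted: 10.

10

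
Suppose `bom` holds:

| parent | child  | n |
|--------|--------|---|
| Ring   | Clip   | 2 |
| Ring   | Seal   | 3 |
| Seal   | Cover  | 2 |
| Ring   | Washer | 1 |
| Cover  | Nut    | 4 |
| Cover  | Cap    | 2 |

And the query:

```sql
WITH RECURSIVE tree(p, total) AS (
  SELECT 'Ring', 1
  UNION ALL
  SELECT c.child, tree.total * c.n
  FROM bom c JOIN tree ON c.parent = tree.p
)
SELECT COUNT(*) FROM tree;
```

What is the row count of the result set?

7

Base: (Ring, total=1).
Iteration 1: components of {Ring} -> Clip = 1*2 = 2, Seal = 1*3 = 3, Washer = 1*1 = 1.
Iteration 2: components of {Clip,Seal,Washer} -> Cover = 3*2 = 6.
Iteration 3: components of {Cover} -> Cap = 6*2 = 12, Nut = 6*4 = 24.
Iteration 4: no further components; recursion stops.
Total rows emitted: 7.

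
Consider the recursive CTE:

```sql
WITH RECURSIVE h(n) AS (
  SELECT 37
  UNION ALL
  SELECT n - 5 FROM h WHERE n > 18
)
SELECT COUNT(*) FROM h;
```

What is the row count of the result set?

Base: n=37.
Iteration 1: 37 > 18 holds -> n = 37 - 5 = 32.
Iteration 2: 32 > 18 holds -> n = 32 - 5 = 27.
Iteration 3: 27 > 18 holds -> n = 27 - 5 = 22.
Iteration 4: 22 > 18 holds -> n = 22 - 5 = 17.
Iteration 5: 17 > 18 fails; recursion stops.
Total rows emitted: 5.

5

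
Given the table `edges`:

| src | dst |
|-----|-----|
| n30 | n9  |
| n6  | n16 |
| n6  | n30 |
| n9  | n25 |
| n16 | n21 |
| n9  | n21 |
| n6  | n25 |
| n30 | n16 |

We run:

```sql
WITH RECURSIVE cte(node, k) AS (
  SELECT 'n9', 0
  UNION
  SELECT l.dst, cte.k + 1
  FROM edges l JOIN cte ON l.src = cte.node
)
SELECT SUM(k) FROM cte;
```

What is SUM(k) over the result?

Base: (n9, k=0).
Iteration 1: edges from {n9} -> (n21, k=1), (n25, k=1).
Iteration 2: no outgoing edges from {n21,n25}; recursion stops.
SUM(k) = 0 + 1 + 1 = 2.

2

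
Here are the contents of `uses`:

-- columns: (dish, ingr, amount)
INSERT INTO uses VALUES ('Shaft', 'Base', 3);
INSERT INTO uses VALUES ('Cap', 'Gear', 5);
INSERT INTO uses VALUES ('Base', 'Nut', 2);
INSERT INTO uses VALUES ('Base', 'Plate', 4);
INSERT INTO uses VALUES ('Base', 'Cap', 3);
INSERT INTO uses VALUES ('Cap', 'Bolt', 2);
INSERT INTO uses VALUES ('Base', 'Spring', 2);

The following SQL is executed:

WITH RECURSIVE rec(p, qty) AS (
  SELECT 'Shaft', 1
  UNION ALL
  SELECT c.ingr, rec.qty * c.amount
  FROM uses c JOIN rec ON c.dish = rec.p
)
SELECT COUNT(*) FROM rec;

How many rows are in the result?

Base: (Shaft, qty=1).
Iteration 1: components of {Shaft} -> Base = 1*3 = 3.
Iteration 2: components of {Base} -> Cap = 3*3 = 9, Nut = 3*2 = 6, Plate = 3*4 = 12, Spring = 3*2 = 6.
Iteration 3: components of {Cap,Nut,Plate,Spring} -> Bolt = 9*2 = 18, Gear = 9*5 = 45.
Iteration 4: no further components; recursion stops.
Total rows emitted: 8.

8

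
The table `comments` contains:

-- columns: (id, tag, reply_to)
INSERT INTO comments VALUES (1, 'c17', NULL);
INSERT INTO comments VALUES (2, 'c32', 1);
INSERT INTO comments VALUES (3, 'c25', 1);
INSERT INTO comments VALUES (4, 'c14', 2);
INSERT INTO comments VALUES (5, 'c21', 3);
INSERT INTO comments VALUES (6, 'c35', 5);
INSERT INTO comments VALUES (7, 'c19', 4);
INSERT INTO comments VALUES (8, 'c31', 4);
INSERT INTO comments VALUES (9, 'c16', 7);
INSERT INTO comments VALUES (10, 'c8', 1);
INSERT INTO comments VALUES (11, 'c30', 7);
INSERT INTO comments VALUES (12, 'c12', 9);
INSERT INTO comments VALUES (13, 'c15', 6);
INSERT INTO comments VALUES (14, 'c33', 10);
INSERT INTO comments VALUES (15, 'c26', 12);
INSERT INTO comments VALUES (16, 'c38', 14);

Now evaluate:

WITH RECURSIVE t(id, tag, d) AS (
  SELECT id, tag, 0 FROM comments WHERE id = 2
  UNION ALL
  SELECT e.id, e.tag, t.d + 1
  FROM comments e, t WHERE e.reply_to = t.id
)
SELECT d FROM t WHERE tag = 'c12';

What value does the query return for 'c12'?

4

Base: id=2 (c32) at d 0.
Iteration 1: rows with reply_to in {2} -> c14 (id 4, d 1).
Iteration 2: rows with reply_to in {4} -> c19 (id 7, d 2), c31 (id 8, d 2).
Iteration 3: rows with reply_to in {7,8} -> c16 (id 9, d 3), c30 (id 11, d 3).
Iteration 4: rows with reply_to in {9,11} -> c12 (id 12, d 4).
Iteration 5: rows with reply_to in {12} -> c26 (id 15, d 5).
Iteration 6: no rows with reply_to in {15}; recursion stops.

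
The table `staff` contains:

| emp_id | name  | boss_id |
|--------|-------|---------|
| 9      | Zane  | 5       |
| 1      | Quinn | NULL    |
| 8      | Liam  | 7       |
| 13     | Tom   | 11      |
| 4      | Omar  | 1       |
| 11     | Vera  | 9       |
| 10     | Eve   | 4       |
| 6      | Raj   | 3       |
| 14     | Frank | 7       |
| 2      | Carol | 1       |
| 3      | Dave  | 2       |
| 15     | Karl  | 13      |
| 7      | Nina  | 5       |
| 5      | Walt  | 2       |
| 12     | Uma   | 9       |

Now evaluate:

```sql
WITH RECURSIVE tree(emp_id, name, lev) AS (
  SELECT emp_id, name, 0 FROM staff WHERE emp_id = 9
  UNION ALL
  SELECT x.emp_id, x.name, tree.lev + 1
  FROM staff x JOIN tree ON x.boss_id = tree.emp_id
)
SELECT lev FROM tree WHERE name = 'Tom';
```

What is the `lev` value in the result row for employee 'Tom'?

Base: emp_id=9 (Zane) at lev 0.
Iteration 1: rows with boss_id in {9} -> Vera (id 11, lev 1), Uma (id 12, lev 1).
Iteration 2: rows with boss_id in {11,12} -> Tom (id 13, lev 2).
Iteration 3: rows with boss_id in {13} -> Karl (id 15, lev 3).
Iteration 4: no rows with boss_id in {15}; recursion stops.

2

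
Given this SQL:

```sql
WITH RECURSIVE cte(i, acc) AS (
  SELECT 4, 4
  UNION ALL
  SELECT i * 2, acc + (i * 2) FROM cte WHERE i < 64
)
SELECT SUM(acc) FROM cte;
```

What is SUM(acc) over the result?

228

Base: i=4, acc=4.
Iteration 1: 4 < 64 holds -> i = 4 * 2 = 8, acc = 4 + 8 = 12.
Iteration 2: 8 < 64 holds -> i = 8 * 2 = 16, acc = 12 + 16 = 28.
Iteration 3: 16 < 64 holds -> i = 16 * 2 = 32, acc = 28 + 32 = 60.
Iteration 4: 32 < 64 holds -> i = 32 * 2 = 64, acc = 60 + 64 = 124.
Iteration 5: 64 < 64 fails; recursion stops.
SUM(acc) = 4 + 12 + 28 + 60 + 124 = 228.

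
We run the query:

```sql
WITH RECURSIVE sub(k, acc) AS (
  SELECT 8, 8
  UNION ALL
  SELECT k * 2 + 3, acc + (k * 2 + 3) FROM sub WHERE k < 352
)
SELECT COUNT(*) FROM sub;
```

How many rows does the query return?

7

Base: k=8, acc=8.
Iteration 1: 8 < 352 holds -> k = 8 * 2 + 3 = 19, acc = 8 + 19 = 27.
Iteration 2: 19 < 352 holds -> k = 19 * 2 + 3 = 41, acc = 27 + 41 = 68.
Iteration 3: 41 < 352 holds -> k = 41 * 2 + 3 = 85, acc = 68 + 85 = 153.
Iteration 4: 85 < 352 holds -> k = 85 * 2 + 3 = 173, acc = 153 + 173 = 326.
Iteration 5: 173 < 352 holds -> k = 173 * 2 + 3 = 349, acc = 326 + 349 = 675.
Iteration 6: 349 < 352 holds -> k = 349 * 2 + 3 = 701, acc = 675 + 701 = 1376.
Iteration 7: 701 < 352 fails; recursion stops.
Total rows emitted: 7.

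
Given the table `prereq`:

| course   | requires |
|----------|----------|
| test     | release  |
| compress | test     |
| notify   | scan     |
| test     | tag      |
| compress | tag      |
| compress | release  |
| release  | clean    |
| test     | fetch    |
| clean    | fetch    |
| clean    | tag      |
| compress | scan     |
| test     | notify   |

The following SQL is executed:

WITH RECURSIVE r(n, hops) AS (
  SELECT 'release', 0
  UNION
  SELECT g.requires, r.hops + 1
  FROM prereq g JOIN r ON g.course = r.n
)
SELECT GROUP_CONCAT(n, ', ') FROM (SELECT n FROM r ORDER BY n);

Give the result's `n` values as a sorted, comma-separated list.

Base: (release, hops=0).
Iteration 1: edges from {release} -> (clean, hops=1).
Iteration 2: edges from {clean} -> (fetch, hops=2), (tag, hops=2).
Iteration 3: no outgoing edges from {fetch,tag}; recursion stops.

clean, fetch, release, tag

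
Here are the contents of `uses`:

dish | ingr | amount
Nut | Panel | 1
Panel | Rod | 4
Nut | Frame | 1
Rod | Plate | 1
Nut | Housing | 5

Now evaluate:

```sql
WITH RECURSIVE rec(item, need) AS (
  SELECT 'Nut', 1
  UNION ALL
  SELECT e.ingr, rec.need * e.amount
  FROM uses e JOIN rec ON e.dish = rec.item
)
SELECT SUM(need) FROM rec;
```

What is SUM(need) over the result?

16

Base: (Nut, need=1).
Iteration 1: components of {Nut} -> Frame = 1*1 = 1, Housing = 1*5 = 5, Panel = 1*1 = 1.
Iteration 2: components of {Frame,Housing,Panel} -> Rod = 1*4 = 4.
Iteration 3: components of {Rod} -> Plate = 4*1 = 4.
Iteration 4: no further components; recursion stops.
SUM(need) = 1 + 1 + 1 + 5 + 4 + 4 = 16.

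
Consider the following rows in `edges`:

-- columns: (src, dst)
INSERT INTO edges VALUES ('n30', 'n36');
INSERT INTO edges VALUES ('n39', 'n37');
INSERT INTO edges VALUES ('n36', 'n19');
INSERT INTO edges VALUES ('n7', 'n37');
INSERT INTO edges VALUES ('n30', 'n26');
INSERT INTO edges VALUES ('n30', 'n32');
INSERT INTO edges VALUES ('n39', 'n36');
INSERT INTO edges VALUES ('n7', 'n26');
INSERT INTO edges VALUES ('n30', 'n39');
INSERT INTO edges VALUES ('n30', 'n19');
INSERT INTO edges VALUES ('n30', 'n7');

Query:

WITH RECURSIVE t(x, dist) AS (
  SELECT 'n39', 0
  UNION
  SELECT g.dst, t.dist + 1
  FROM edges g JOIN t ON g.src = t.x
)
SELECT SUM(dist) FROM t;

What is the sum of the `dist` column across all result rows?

4

Base: (n39, dist=0).
Iteration 1: edges from {n39} -> (n36, dist=1), (n37, dist=1).
Iteration 2: edges from {n36,n37} -> (n19, dist=2).
Iteration 3: no outgoing edges from {n19}; recursion stops.
SUM(dist) = 0 + 1 + 1 + 2 = 4.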